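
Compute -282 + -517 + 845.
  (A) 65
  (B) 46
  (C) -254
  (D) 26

First: -282 + -517 = -799
Then: -799 + 845 = 46
B) 46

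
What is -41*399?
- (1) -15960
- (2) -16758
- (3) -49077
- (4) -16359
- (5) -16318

-41 * 399 = -16359
4) -16359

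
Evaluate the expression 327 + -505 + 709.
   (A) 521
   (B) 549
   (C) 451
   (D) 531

First: 327 + -505 = -178
Then: -178 + 709 = 531
D) 531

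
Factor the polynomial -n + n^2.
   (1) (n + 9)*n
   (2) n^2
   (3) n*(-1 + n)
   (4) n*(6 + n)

We need to factor -n + n^2.
The factored form is n*(-1 + n).
3) n*(-1 + n)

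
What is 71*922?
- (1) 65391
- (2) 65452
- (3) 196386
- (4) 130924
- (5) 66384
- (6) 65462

71 * 922 = 65462
6) 65462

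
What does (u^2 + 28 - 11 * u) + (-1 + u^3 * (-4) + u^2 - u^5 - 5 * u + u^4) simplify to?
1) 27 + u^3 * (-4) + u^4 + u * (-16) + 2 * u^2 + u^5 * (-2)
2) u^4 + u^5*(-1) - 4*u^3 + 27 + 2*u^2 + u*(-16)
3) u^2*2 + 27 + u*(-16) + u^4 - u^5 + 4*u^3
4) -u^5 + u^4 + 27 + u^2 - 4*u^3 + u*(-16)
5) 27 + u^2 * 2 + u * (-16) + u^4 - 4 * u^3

Adding the polynomials and combining like terms:
(u^2 + 28 - 11*u) + (-1 + u^3*(-4) + u^2 - u^5 - 5*u + u^4)
= u^4 + u^5*(-1) - 4*u^3 + 27 + 2*u^2 + u*(-16)
2) u^4 + u^5*(-1) - 4*u^3 + 27 + 2*u^2 + u*(-16)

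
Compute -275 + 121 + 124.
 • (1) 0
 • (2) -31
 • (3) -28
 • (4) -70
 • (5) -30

First: -275 + 121 = -154
Then: -154 + 124 = -30
5) -30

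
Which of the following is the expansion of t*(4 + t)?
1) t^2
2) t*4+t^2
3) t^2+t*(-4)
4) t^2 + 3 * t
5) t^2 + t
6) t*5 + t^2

Expanding t*(4 + t):
= t*4+t^2
2) t*4+t^2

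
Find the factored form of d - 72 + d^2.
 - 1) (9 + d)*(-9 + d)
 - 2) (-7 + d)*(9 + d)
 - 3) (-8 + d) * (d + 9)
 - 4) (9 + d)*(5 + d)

We need to factor d - 72 + d^2.
The factored form is (-8 + d) * (d + 9).
3) (-8 + d) * (d + 9)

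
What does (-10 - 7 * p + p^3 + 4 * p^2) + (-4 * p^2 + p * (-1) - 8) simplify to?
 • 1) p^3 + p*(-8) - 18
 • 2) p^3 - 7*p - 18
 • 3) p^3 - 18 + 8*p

Adding the polynomials and combining like terms:
(-10 - 7*p + p^3 + 4*p^2) + (-4*p^2 + p*(-1) - 8)
= p^3 + p*(-8) - 18
1) p^3 + p*(-8) - 18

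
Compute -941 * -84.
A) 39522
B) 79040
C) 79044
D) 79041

-941 * -84 = 79044
C) 79044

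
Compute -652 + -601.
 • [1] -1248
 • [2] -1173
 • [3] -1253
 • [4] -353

-652 + -601 = -1253
3) -1253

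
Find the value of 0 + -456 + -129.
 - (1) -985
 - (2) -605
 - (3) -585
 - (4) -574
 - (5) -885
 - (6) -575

First: 0 + -456 = -456
Then: -456 + -129 = -585
3) -585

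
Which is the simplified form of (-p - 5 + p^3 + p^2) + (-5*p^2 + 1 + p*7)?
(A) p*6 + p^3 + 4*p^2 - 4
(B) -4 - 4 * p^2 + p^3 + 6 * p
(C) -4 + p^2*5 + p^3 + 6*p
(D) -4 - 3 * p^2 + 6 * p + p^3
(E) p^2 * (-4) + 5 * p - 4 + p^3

Adding the polynomials and combining like terms:
(-p - 5 + p^3 + p^2) + (-5*p^2 + 1 + p*7)
= -4 - 4 * p^2 + p^3 + 6 * p
B) -4 - 4 * p^2 + p^3 + 6 * p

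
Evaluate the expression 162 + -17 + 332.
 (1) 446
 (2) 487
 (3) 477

First: 162 + -17 = 145
Then: 145 + 332 = 477
3) 477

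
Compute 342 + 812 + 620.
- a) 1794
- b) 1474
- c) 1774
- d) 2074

First: 342 + 812 = 1154
Then: 1154 + 620 = 1774
c) 1774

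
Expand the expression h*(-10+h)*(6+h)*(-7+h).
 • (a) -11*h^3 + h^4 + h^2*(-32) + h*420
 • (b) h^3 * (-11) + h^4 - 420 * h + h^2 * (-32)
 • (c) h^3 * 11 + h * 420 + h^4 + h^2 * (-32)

Expanding h*(-10+h)*(6+h)*(-7+h):
= -11*h^3 + h^4 + h^2*(-32) + h*420
a) -11*h^3 + h^4 + h^2*(-32) + h*420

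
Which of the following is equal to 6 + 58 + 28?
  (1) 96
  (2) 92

First: 6 + 58 = 64
Then: 64 + 28 = 92
2) 92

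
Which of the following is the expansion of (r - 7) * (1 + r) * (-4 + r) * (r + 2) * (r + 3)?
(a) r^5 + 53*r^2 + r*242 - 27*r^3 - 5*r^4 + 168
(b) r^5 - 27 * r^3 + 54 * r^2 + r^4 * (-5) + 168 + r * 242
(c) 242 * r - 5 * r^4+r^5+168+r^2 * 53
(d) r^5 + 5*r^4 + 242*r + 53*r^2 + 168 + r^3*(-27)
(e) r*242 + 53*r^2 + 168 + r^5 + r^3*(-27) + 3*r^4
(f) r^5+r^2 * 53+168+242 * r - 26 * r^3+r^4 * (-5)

Expanding (r - 7) * (1 + r) * (-4 + r) * (r + 2) * (r + 3):
= r^5 + 53*r^2 + r*242 - 27*r^3 - 5*r^4 + 168
a) r^5 + 53*r^2 + r*242 - 27*r^3 - 5*r^4 + 168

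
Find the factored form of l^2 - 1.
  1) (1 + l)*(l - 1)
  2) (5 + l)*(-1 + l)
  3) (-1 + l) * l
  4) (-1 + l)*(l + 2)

We need to factor l^2 - 1.
The factored form is (1 + l)*(l - 1).
1) (1 + l)*(l - 1)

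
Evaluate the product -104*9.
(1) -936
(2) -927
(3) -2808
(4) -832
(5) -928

-104 * 9 = -936
1) -936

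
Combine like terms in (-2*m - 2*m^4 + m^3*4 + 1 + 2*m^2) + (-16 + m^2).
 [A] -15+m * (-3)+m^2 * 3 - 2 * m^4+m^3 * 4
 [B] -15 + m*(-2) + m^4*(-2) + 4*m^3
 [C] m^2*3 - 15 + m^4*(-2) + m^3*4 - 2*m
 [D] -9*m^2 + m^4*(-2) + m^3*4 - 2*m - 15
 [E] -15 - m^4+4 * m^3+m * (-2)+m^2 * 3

Adding the polynomials and combining like terms:
(-2*m - 2*m^4 + m^3*4 + 1 + 2*m^2) + (-16 + m^2)
= m^2*3 - 15 + m^4*(-2) + m^3*4 - 2*m
C) m^2*3 - 15 + m^4*(-2) + m^3*4 - 2*m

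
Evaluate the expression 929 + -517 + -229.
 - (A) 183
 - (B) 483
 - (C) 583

First: 929 + -517 = 412
Then: 412 + -229 = 183
A) 183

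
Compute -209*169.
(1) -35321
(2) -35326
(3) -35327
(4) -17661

-209 * 169 = -35321
1) -35321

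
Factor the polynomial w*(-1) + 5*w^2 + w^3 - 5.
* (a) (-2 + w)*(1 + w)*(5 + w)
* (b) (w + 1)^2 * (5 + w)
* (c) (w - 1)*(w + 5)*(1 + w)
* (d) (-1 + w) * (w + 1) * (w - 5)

We need to factor w*(-1) + 5*w^2 + w^3 - 5.
The factored form is (w - 1)*(w + 5)*(1 + w).
c) (w - 1)*(w + 5)*(1 + w)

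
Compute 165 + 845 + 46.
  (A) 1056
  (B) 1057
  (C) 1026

First: 165 + 845 = 1010
Then: 1010 + 46 = 1056
A) 1056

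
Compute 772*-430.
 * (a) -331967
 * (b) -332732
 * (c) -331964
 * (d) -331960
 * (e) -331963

772 * -430 = -331960
d) -331960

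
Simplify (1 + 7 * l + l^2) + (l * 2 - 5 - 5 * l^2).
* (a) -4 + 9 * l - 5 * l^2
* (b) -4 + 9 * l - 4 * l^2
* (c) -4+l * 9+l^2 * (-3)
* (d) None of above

Adding the polynomials and combining like terms:
(1 + 7*l + l^2) + (l*2 - 5 - 5*l^2)
= -4 + 9 * l - 4 * l^2
b) -4 + 9 * l - 4 * l^2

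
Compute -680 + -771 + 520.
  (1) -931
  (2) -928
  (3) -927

First: -680 + -771 = -1451
Then: -1451 + 520 = -931
1) -931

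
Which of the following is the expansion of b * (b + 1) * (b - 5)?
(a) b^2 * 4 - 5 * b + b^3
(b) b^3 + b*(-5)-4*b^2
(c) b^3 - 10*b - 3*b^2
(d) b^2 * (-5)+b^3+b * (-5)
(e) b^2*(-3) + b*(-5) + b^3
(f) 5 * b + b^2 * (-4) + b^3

Expanding b * (b + 1) * (b - 5):
= b^3 + b*(-5)-4*b^2
b) b^3 + b*(-5)-4*b^2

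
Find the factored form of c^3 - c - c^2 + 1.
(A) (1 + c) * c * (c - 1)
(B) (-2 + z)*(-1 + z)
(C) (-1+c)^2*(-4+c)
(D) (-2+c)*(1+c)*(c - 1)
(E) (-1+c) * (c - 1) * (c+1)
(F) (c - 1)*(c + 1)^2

We need to factor c^3 - c - c^2 + 1.
The factored form is (-1+c) * (c - 1) * (c+1).
E) (-1+c) * (c - 1) * (c+1)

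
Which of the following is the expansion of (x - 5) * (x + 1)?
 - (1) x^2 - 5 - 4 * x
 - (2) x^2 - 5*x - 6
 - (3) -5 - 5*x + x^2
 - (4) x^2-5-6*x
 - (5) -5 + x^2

Expanding (x - 5) * (x + 1):
= x^2 - 5 - 4 * x
1) x^2 - 5 - 4 * x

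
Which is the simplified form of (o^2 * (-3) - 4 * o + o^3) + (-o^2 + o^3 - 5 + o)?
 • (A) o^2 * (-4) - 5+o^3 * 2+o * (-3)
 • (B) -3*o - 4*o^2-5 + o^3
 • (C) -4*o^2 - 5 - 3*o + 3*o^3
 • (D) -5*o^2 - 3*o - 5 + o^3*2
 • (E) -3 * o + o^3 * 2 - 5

Adding the polynomials and combining like terms:
(o^2*(-3) - 4*o + o^3) + (-o^2 + o^3 - 5 + o)
= o^2 * (-4) - 5+o^3 * 2+o * (-3)
A) o^2 * (-4) - 5+o^3 * 2+o * (-3)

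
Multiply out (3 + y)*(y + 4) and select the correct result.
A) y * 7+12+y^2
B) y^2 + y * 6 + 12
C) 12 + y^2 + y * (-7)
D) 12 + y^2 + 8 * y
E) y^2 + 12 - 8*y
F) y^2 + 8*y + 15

Expanding (3 + y)*(y + 4):
= y * 7+12+y^2
A) y * 7+12+y^2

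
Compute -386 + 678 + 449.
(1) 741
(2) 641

First: -386 + 678 = 292
Then: 292 + 449 = 741
1) 741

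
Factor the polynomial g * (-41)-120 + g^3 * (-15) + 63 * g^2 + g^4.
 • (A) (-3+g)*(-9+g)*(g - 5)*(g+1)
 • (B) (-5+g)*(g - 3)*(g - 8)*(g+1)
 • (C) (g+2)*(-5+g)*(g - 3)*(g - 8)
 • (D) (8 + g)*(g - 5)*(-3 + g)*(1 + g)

We need to factor g * (-41)-120 + g^3 * (-15) + 63 * g^2 + g^4.
The factored form is (-5+g)*(g - 3)*(g - 8)*(g+1).
B) (-5+g)*(g - 3)*(g - 8)*(g+1)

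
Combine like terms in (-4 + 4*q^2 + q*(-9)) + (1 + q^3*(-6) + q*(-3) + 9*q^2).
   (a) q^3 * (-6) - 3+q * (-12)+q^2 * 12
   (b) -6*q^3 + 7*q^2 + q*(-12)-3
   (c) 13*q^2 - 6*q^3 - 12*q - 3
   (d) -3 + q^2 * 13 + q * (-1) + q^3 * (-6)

Adding the polynomials and combining like terms:
(-4 + 4*q^2 + q*(-9)) + (1 + q^3*(-6) + q*(-3) + 9*q^2)
= 13*q^2 - 6*q^3 - 12*q - 3
c) 13*q^2 - 6*q^3 - 12*q - 3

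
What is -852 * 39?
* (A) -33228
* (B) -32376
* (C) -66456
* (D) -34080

-852 * 39 = -33228
A) -33228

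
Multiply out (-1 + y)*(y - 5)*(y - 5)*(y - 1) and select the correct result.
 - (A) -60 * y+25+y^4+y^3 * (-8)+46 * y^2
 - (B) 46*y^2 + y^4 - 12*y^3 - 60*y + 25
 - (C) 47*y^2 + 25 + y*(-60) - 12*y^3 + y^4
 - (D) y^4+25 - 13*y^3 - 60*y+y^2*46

Expanding (-1 + y)*(y - 5)*(y - 5)*(y - 1):
= 46*y^2 + y^4 - 12*y^3 - 60*y + 25
B) 46*y^2 + y^4 - 12*y^3 - 60*y + 25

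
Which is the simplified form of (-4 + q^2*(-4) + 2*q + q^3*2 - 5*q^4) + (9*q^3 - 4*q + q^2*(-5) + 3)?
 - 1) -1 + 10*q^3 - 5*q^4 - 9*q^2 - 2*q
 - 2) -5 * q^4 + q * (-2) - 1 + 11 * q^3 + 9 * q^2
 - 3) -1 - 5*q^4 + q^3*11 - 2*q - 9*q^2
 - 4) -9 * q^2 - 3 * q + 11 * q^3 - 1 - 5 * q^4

Adding the polynomials and combining like terms:
(-4 + q^2*(-4) + 2*q + q^3*2 - 5*q^4) + (9*q^3 - 4*q + q^2*(-5) + 3)
= -1 - 5*q^4 + q^3*11 - 2*q - 9*q^2
3) -1 - 5*q^4 + q^3*11 - 2*q - 9*q^2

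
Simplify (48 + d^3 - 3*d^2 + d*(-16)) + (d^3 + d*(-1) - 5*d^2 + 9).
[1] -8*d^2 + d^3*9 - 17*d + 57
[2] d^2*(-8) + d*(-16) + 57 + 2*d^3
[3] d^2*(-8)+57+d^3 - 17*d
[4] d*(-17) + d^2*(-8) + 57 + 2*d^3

Adding the polynomials and combining like terms:
(48 + d^3 - 3*d^2 + d*(-16)) + (d^3 + d*(-1) - 5*d^2 + 9)
= d*(-17) + d^2*(-8) + 57 + 2*d^3
4) d*(-17) + d^2*(-8) + 57 + 2*d^3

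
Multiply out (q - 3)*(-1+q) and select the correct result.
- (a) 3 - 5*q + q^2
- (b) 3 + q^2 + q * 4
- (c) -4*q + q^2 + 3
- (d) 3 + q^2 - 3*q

Expanding (q - 3)*(-1+q):
= -4*q + q^2 + 3
c) -4*q + q^2 + 3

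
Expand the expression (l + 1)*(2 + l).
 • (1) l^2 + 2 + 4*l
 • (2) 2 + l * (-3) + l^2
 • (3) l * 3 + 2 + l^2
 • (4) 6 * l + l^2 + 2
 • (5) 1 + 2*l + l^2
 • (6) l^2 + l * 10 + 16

Expanding (l + 1)*(2 + l):
= l * 3 + 2 + l^2
3) l * 3 + 2 + l^2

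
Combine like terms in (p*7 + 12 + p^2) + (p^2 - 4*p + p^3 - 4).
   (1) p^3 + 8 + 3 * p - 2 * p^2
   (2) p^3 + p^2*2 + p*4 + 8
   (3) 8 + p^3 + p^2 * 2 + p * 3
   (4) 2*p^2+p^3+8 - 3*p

Adding the polynomials and combining like terms:
(p*7 + 12 + p^2) + (p^2 - 4*p + p^3 - 4)
= 8 + p^3 + p^2 * 2 + p * 3
3) 8 + p^3 + p^2 * 2 + p * 3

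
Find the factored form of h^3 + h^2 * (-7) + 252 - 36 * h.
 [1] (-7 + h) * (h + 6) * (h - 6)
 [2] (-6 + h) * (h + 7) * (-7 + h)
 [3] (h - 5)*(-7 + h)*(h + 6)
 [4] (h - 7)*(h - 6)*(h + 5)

We need to factor h^3 + h^2 * (-7) + 252 - 36 * h.
The factored form is (-7 + h) * (h + 6) * (h - 6).
1) (-7 + h) * (h + 6) * (h - 6)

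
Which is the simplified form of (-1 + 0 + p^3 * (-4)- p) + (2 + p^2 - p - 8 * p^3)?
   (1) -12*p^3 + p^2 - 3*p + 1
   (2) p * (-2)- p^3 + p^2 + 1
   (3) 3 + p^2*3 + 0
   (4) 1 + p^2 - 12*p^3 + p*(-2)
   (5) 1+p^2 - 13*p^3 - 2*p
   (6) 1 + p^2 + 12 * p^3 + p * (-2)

Adding the polynomials and combining like terms:
(-1 + 0 + p^3*(-4) - p) + (2 + p^2 - p - 8*p^3)
= 1 + p^2 - 12*p^3 + p*(-2)
4) 1 + p^2 - 12*p^3 + p*(-2)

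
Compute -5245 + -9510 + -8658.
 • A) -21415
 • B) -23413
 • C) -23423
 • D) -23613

First: -5245 + -9510 = -14755
Then: -14755 + -8658 = -23413
B) -23413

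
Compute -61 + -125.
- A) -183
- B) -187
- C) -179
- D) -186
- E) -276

-61 + -125 = -186
D) -186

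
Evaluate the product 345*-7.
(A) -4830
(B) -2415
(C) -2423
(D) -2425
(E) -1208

345 * -7 = -2415
B) -2415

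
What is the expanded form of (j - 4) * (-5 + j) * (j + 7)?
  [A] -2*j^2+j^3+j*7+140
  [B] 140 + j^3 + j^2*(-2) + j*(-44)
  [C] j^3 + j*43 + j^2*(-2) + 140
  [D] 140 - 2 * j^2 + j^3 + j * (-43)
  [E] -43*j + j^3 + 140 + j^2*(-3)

Expanding (j - 4) * (-5 + j) * (j + 7):
= 140 - 2 * j^2 + j^3 + j * (-43)
D) 140 - 2 * j^2 + j^3 + j * (-43)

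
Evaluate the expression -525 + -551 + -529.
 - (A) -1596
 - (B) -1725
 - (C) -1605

First: -525 + -551 = -1076
Then: -1076 + -529 = -1605
C) -1605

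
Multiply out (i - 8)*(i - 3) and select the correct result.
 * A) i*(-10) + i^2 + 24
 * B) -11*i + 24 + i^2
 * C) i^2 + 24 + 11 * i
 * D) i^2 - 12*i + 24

Expanding (i - 8)*(i - 3):
= -11*i + 24 + i^2
B) -11*i + 24 + i^2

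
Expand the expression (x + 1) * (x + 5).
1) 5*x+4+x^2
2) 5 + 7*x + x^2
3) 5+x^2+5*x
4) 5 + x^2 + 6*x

Expanding (x + 1) * (x + 5):
= 5 + x^2 + 6*x
4) 5 + x^2 + 6*x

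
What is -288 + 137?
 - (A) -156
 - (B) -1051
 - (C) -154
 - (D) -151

-288 + 137 = -151
D) -151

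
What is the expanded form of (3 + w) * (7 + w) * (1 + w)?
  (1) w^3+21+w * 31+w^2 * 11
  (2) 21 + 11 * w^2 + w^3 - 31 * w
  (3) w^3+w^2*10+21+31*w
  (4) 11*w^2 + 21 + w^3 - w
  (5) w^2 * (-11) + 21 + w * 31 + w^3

Expanding (3 + w) * (7 + w) * (1 + w):
= w^3+21+w * 31+w^2 * 11
1) w^3+21+w * 31+w^2 * 11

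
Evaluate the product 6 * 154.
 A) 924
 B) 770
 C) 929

6 * 154 = 924
A) 924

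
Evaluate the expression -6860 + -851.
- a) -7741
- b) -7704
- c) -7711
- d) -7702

-6860 + -851 = -7711
c) -7711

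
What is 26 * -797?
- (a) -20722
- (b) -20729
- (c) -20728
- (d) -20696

26 * -797 = -20722
a) -20722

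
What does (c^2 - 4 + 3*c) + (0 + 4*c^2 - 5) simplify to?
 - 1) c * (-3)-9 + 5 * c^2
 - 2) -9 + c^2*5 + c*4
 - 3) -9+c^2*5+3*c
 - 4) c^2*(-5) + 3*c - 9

Adding the polynomials and combining like terms:
(c^2 - 4 + 3*c) + (0 + 4*c^2 - 5)
= -9+c^2*5+3*c
3) -9+c^2*5+3*c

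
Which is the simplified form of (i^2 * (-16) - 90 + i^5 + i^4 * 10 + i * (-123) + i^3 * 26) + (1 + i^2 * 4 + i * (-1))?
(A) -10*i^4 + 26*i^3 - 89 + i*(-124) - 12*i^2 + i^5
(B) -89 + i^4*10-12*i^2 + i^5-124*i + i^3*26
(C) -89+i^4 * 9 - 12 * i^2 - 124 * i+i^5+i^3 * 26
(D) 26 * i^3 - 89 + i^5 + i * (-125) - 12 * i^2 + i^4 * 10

Adding the polynomials and combining like terms:
(i^2*(-16) - 90 + i^5 + i^4*10 + i*(-123) + i^3*26) + (1 + i^2*4 + i*(-1))
= -89 + i^4*10-12*i^2 + i^5-124*i + i^3*26
B) -89 + i^4*10-12*i^2 + i^5-124*i + i^3*26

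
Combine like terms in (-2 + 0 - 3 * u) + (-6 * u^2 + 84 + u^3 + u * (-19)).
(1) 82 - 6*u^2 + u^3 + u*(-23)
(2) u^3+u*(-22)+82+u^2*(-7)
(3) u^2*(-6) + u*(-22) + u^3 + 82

Adding the polynomials and combining like terms:
(-2 + 0 - 3*u) + (-6*u^2 + 84 + u^3 + u*(-19))
= u^2*(-6) + u*(-22) + u^3 + 82
3) u^2*(-6) + u*(-22) + u^3 + 82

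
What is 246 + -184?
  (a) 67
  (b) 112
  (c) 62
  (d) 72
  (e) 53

246 + -184 = 62
c) 62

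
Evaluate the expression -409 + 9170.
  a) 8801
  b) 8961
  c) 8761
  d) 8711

-409 + 9170 = 8761
c) 8761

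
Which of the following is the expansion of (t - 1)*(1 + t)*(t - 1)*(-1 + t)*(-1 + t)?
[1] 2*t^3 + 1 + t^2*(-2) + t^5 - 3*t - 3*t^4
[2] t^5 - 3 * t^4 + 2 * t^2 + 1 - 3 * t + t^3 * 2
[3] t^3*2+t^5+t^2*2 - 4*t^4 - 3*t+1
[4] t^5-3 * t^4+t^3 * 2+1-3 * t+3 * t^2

Expanding (t - 1)*(1 + t)*(t - 1)*(-1 + t)*(-1 + t):
= t^5 - 3 * t^4 + 2 * t^2 + 1 - 3 * t + t^3 * 2
2) t^5 - 3 * t^4 + 2 * t^2 + 1 - 3 * t + t^3 * 2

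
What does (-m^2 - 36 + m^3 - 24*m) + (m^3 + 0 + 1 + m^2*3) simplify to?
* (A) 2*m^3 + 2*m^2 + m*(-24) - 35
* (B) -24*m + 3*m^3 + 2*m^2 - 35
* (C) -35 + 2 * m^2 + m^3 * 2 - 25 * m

Adding the polynomials and combining like terms:
(-m^2 - 36 + m^3 - 24*m) + (m^3 + 0 + 1 + m^2*3)
= 2*m^3 + 2*m^2 + m*(-24) - 35
A) 2*m^3 + 2*m^2 + m*(-24) - 35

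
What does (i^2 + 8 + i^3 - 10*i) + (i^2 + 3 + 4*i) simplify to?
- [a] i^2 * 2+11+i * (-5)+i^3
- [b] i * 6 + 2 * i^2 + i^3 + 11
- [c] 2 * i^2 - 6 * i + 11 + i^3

Adding the polynomials and combining like terms:
(i^2 + 8 + i^3 - 10*i) + (i^2 + 3 + 4*i)
= 2 * i^2 - 6 * i + 11 + i^3
c) 2 * i^2 - 6 * i + 11 + i^3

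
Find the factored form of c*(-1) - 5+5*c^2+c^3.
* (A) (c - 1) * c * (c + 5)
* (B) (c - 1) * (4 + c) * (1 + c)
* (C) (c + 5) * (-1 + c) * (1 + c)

We need to factor c*(-1) - 5+5*c^2+c^3.
The factored form is (c + 5) * (-1 + c) * (1 + c).
C) (c + 5) * (-1 + c) * (1 + c)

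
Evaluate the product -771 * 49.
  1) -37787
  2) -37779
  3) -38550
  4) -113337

-771 * 49 = -37779
2) -37779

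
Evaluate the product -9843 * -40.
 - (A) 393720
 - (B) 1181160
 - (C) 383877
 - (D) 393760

-9843 * -40 = 393720
A) 393720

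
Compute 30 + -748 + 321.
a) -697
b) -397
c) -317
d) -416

First: 30 + -748 = -718
Then: -718 + 321 = -397
b) -397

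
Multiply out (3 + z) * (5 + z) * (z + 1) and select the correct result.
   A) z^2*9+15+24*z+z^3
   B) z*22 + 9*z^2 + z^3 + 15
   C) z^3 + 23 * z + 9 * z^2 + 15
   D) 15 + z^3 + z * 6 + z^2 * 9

Expanding (3 + z) * (5 + z) * (z + 1):
= z^3 + 23 * z + 9 * z^2 + 15
C) z^3 + 23 * z + 9 * z^2 + 15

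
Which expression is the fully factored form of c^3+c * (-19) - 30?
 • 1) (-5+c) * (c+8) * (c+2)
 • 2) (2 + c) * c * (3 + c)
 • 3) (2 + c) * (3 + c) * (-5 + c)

We need to factor c^3+c * (-19) - 30.
The factored form is (2 + c) * (3 + c) * (-5 + c).
3) (2 + c) * (3 + c) * (-5 + c)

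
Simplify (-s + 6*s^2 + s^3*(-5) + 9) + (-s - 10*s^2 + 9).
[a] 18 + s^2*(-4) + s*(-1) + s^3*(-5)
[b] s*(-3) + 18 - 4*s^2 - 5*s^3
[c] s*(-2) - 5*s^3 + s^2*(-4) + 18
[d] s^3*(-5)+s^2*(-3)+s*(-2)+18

Adding the polynomials and combining like terms:
(-s + 6*s^2 + s^3*(-5) + 9) + (-s - 10*s^2 + 9)
= s*(-2) - 5*s^3 + s^2*(-4) + 18
c) s*(-2) - 5*s^3 + s^2*(-4) + 18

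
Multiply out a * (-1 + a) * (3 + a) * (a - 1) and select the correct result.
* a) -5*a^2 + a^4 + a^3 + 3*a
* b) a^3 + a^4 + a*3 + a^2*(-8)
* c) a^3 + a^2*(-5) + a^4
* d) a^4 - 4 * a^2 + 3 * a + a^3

Expanding a * (-1 + a) * (3 + a) * (a - 1):
= -5*a^2 + a^4 + a^3 + 3*a
a) -5*a^2 + a^4 + a^3 + 3*a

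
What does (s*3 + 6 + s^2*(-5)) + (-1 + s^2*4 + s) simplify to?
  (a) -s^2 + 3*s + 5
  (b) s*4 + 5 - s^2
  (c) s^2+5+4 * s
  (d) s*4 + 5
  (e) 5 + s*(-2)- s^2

Adding the polynomials and combining like terms:
(s*3 + 6 + s^2*(-5)) + (-1 + s^2*4 + s)
= s*4 + 5 - s^2
b) s*4 + 5 - s^2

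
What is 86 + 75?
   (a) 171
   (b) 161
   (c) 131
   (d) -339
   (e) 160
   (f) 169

86 + 75 = 161
b) 161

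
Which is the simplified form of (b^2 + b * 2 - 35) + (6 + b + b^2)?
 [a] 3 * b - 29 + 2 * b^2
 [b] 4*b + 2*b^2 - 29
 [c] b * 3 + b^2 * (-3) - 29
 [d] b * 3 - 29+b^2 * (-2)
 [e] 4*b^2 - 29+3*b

Adding the polynomials and combining like terms:
(b^2 + b*2 - 35) + (6 + b + b^2)
= 3 * b - 29 + 2 * b^2
a) 3 * b - 29 + 2 * b^2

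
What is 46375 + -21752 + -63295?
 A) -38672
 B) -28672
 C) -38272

First: 46375 + -21752 = 24623
Then: 24623 + -63295 = -38672
A) -38672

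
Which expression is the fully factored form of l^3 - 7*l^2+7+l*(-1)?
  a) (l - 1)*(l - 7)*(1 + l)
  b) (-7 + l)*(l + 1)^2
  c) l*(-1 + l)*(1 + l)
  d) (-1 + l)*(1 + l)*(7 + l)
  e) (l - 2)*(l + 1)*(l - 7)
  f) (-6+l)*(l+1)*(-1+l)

We need to factor l^3 - 7*l^2+7+l*(-1).
The factored form is (l - 1)*(l - 7)*(1 + l).
a) (l - 1)*(l - 7)*(1 + l)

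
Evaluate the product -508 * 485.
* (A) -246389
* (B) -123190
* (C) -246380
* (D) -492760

-508 * 485 = -246380
C) -246380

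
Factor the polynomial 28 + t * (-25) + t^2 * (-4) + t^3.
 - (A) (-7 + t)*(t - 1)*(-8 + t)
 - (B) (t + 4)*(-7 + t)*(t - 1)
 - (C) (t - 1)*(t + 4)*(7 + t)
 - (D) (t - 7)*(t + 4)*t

We need to factor 28 + t * (-25) + t^2 * (-4) + t^3.
The factored form is (t + 4)*(-7 + t)*(t - 1).
B) (t + 4)*(-7 + t)*(t - 1)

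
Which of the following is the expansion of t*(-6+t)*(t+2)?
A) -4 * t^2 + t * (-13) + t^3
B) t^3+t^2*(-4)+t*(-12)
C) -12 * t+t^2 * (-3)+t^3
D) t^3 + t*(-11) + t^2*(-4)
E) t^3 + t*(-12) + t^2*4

Expanding t*(-6+t)*(t+2):
= t^3+t^2*(-4)+t*(-12)
B) t^3+t^2*(-4)+t*(-12)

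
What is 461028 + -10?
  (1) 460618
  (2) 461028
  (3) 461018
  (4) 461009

461028 + -10 = 461018
3) 461018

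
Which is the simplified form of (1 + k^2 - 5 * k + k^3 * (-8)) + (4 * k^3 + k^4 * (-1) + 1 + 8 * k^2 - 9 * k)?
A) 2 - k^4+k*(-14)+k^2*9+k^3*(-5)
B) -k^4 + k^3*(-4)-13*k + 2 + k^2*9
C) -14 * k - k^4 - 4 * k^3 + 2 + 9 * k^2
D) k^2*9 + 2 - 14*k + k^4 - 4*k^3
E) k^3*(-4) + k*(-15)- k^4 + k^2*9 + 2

Adding the polynomials and combining like terms:
(1 + k^2 - 5*k + k^3*(-8)) + (4*k^3 + k^4*(-1) + 1 + 8*k^2 - 9*k)
= -14 * k - k^4 - 4 * k^3 + 2 + 9 * k^2
C) -14 * k - k^4 - 4 * k^3 + 2 + 9 * k^2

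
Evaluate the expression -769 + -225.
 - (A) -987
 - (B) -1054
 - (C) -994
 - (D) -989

-769 + -225 = -994
C) -994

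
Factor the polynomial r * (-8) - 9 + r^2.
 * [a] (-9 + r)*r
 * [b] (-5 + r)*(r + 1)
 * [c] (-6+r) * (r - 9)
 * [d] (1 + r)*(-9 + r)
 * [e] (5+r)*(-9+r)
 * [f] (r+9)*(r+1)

We need to factor r * (-8) - 9 + r^2.
The factored form is (1 + r)*(-9 + r).
d) (1 + r)*(-9 + r)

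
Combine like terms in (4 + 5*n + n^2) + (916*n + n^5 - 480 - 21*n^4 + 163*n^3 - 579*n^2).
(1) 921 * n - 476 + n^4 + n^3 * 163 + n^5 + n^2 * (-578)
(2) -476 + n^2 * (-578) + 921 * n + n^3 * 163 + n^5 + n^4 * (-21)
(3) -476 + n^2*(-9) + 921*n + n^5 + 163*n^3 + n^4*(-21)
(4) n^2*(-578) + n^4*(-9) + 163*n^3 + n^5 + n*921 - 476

Adding the polynomials and combining like terms:
(4 + 5*n + n^2) + (916*n + n^5 - 480 - 21*n^4 + 163*n^3 - 579*n^2)
= -476 + n^2 * (-578) + 921 * n + n^3 * 163 + n^5 + n^4 * (-21)
2) -476 + n^2 * (-578) + 921 * n + n^3 * 163 + n^5 + n^4 * (-21)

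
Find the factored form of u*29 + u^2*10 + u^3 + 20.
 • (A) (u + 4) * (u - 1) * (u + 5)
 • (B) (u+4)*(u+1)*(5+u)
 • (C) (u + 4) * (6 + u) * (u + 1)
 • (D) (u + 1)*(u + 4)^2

We need to factor u*29 + u^2*10 + u^3 + 20.
The factored form is (u+4)*(u+1)*(5+u).
B) (u+4)*(u+1)*(5+u)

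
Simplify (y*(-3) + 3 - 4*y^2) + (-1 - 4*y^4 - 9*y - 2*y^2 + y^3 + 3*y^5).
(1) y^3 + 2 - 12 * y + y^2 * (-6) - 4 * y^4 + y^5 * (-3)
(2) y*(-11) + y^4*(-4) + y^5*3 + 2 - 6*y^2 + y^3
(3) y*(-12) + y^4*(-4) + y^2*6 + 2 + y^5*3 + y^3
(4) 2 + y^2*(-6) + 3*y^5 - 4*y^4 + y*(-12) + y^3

Adding the polynomials and combining like terms:
(y*(-3) + 3 - 4*y^2) + (-1 - 4*y^4 - 9*y - 2*y^2 + y^3 + 3*y^5)
= 2 + y^2*(-6) + 3*y^5 - 4*y^4 + y*(-12) + y^3
4) 2 + y^2*(-6) + 3*y^5 - 4*y^4 + y*(-12) + y^3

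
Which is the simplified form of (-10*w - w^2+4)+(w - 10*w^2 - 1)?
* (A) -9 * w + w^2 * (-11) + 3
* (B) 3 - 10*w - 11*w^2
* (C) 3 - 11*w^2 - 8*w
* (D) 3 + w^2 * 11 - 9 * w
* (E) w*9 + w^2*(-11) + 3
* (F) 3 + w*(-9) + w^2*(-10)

Adding the polynomials and combining like terms:
(-10*w - w^2 + 4) + (w - 10*w^2 - 1)
= -9 * w + w^2 * (-11) + 3
A) -9 * w + w^2 * (-11) + 3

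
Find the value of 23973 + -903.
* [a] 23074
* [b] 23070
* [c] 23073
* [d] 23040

23973 + -903 = 23070
b) 23070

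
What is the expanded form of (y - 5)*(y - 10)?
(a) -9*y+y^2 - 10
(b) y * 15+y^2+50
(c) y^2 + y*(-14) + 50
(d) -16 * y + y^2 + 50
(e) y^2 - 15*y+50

Expanding (y - 5)*(y - 10):
= y^2 - 15*y+50
e) y^2 - 15*y+50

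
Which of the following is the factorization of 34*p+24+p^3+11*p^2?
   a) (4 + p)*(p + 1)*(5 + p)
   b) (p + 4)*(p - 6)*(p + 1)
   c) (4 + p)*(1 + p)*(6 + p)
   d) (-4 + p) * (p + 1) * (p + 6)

We need to factor 34*p+24+p^3+11*p^2.
The factored form is (4 + p)*(1 + p)*(6 + p).
c) (4 + p)*(1 + p)*(6 + p)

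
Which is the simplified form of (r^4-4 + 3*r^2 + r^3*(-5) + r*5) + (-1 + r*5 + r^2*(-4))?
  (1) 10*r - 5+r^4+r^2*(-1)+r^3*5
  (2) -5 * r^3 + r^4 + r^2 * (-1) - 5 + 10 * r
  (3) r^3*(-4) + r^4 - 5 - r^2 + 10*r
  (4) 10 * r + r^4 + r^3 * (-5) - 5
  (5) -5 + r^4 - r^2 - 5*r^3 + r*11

Adding the polynomials and combining like terms:
(r^4 - 4 + 3*r^2 + r^3*(-5) + r*5) + (-1 + r*5 + r^2*(-4))
= -5 * r^3 + r^4 + r^2 * (-1) - 5 + 10 * r
2) -5 * r^3 + r^4 + r^2 * (-1) - 5 + 10 * r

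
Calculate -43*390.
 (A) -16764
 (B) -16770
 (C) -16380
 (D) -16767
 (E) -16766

-43 * 390 = -16770
B) -16770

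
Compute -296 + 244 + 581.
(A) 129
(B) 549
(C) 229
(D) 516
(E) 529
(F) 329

First: -296 + 244 = -52
Then: -52 + 581 = 529
E) 529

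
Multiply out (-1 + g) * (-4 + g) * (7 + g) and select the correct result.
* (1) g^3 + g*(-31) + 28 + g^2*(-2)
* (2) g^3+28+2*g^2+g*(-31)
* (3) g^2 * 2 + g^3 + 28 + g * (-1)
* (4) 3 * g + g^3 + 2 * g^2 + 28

Expanding (-1 + g) * (-4 + g) * (7 + g):
= g^3+28+2*g^2+g*(-31)
2) g^3+28+2*g^2+g*(-31)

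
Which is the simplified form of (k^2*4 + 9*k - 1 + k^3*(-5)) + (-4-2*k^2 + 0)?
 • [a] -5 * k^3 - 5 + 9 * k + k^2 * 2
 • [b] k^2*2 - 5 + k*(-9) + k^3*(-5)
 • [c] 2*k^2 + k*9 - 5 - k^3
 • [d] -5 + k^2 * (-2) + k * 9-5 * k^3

Adding the polynomials and combining like terms:
(k^2*4 + 9*k - 1 + k^3*(-5)) + (-4 - 2*k^2 + 0)
= -5 * k^3 - 5 + 9 * k + k^2 * 2
a) -5 * k^3 - 5 + 9 * k + k^2 * 2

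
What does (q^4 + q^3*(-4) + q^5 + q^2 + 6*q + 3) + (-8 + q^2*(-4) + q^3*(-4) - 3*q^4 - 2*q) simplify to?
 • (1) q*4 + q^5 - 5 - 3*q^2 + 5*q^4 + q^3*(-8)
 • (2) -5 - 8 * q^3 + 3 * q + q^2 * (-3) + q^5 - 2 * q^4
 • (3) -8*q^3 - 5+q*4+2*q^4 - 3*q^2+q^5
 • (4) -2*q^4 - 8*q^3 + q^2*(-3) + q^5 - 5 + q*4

Adding the polynomials and combining like terms:
(q^4 + q^3*(-4) + q^5 + q^2 + 6*q + 3) + (-8 + q^2*(-4) + q^3*(-4) - 3*q^4 - 2*q)
= -2*q^4 - 8*q^3 + q^2*(-3) + q^5 - 5 + q*4
4) -2*q^4 - 8*q^3 + q^2*(-3) + q^5 - 5 + q*4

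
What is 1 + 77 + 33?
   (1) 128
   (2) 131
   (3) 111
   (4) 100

First: 1 + 77 = 78
Then: 78 + 33 = 111
3) 111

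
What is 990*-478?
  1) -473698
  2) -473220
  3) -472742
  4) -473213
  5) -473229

990 * -478 = -473220
2) -473220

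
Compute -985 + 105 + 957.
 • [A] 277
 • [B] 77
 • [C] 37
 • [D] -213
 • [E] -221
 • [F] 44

First: -985 + 105 = -880
Then: -880 + 957 = 77
B) 77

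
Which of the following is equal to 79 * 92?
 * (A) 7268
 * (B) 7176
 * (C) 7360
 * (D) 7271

79 * 92 = 7268
A) 7268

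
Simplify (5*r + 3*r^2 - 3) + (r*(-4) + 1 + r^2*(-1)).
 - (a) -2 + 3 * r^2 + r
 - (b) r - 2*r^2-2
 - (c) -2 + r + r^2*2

Adding the polynomials and combining like terms:
(5*r + 3*r^2 - 3) + (r*(-4) + 1 + r^2*(-1))
= -2 + r + r^2*2
c) -2 + r + r^2*2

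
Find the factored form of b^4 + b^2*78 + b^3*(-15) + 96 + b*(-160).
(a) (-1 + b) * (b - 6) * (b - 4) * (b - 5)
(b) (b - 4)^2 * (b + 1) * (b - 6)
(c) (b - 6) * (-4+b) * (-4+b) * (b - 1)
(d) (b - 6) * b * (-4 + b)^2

We need to factor b^4 + b^2*78 + b^3*(-15) + 96 + b*(-160).
The factored form is (b - 6) * (-4+b) * (-4+b) * (b - 1).
c) (b - 6) * (-4+b) * (-4+b) * (b - 1)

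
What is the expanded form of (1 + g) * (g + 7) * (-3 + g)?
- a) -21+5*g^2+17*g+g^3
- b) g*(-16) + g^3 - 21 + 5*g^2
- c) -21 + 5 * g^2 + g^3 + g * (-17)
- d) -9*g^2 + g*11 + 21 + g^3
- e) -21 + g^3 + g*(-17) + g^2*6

Expanding (1 + g) * (g + 7) * (-3 + g):
= -21 + 5 * g^2 + g^3 + g * (-17)
c) -21 + 5 * g^2 + g^3 + g * (-17)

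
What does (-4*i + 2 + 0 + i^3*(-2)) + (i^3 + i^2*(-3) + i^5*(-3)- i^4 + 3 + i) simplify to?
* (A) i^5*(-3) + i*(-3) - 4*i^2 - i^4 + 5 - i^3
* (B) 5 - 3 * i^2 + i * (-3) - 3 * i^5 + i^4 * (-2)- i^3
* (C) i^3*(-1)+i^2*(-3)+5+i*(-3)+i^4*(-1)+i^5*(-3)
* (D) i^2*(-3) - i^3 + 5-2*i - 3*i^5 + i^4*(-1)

Adding the polynomials and combining like terms:
(-4*i + 2 + 0 + i^3*(-2)) + (i^3 + i^2*(-3) + i^5*(-3) - i^4 + 3 + i)
= i^3*(-1)+i^2*(-3)+5+i*(-3)+i^4*(-1)+i^5*(-3)
C) i^3*(-1)+i^2*(-3)+5+i*(-3)+i^4*(-1)+i^5*(-3)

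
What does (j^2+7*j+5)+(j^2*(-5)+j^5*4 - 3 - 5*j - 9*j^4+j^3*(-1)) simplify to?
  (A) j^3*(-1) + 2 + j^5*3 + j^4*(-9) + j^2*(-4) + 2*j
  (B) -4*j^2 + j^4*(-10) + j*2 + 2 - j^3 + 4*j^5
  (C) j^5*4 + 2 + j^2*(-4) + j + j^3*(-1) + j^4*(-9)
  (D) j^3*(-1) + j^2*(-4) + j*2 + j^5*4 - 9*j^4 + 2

Adding the polynomials and combining like terms:
(j^2 + 7*j + 5) + (j^2*(-5) + j^5*4 - 3 - 5*j - 9*j^4 + j^3*(-1))
= j^3*(-1) + j^2*(-4) + j*2 + j^5*4 - 9*j^4 + 2
D) j^3*(-1) + j^2*(-4) + j*2 + j^5*4 - 9*j^4 + 2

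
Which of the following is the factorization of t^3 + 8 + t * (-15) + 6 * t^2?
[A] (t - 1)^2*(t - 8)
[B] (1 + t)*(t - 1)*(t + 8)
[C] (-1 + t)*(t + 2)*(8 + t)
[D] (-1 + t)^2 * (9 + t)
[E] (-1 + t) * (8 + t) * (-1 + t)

We need to factor t^3 + 8 + t * (-15) + 6 * t^2.
The factored form is (-1 + t) * (8 + t) * (-1 + t).
E) (-1 + t) * (8 + t) * (-1 + t)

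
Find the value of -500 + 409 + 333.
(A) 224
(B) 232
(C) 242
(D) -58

First: -500 + 409 = -91
Then: -91 + 333 = 242
C) 242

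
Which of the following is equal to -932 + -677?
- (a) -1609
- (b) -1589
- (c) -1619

-932 + -677 = -1609
a) -1609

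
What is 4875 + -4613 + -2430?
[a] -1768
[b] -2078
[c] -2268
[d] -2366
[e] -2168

First: 4875 + -4613 = 262
Then: 262 + -2430 = -2168
e) -2168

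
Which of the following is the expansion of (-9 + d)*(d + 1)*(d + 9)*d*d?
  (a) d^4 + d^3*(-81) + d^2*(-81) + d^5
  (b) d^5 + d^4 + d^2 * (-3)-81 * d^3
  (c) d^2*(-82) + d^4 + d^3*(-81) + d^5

Expanding (-9 + d)*(d + 1)*(d + 9)*d*d:
= d^4 + d^3*(-81) + d^2*(-81) + d^5
a) d^4 + d^3*(-81) + d^2*(-81) + d^5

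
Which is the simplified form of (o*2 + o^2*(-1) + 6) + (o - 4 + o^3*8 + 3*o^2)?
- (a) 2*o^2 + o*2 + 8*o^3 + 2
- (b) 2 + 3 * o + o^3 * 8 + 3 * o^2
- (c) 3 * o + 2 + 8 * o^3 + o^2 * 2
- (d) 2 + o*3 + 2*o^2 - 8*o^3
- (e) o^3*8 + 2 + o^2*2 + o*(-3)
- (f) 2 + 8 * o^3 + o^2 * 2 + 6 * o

Adding the polynomials and combining like terms:
(o*2 + o^2*(-1) + 6) + (o - 4 + o^3*8 + 3*o^2)
= 3 * o + 2 + 8 * o^3 + o^2 * 2
c) 3 * o + 2 + 8 * o^3 + o^2 * 2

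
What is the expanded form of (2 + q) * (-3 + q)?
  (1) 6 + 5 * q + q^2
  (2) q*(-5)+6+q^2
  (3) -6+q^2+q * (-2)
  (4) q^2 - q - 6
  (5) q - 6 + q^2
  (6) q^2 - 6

Expanding (2 + q) * (-3 + q):
= q^2 - q - 6
4) q^2 - q - 6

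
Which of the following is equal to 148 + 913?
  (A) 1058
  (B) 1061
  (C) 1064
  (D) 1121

148 + 913 = 1061
B) 1061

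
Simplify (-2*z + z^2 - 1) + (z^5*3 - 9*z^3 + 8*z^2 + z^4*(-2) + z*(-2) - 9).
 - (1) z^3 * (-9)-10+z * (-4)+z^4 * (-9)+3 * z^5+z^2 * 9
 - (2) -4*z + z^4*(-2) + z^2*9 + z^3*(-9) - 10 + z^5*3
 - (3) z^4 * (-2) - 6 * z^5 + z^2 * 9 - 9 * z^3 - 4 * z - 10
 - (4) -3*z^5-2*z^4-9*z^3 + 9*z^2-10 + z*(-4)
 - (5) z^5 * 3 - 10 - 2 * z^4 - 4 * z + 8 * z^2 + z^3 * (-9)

Adding the polynomials and combining like terms:
(-2*z + z^2 - 1) + (z^5*3 - 9*z^3 + 8*z^2 + z^4*(-2) + z*(-2) - 9)
= -4*z + z^4*(-2) + z^2*9 + z^3*(-9) - 10 + z^5*3
2) -4*z + z^4*(-2) + z^2*9 + z^3*(-9) - 10 + z^5*3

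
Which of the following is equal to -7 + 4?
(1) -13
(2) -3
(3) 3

-7 + 4 = -3
2) -3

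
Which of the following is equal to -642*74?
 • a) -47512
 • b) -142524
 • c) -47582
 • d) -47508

-642 * 74 = -47508
d) -47508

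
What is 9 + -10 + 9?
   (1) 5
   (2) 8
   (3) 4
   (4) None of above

First: 9 + -10 = -1
Then: -1 + 9 = 8
2) 8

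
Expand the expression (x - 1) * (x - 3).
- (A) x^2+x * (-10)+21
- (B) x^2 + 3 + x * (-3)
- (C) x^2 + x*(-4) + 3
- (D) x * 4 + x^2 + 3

Expanding (x - 1) * (x - 3):
= x^2 + x*(-4) + 3
C) x^2 + x*(-4) + 3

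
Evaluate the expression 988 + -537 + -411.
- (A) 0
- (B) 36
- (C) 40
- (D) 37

First: 988 + -537 = 451
Then: 451 + -411 = 40
C) 40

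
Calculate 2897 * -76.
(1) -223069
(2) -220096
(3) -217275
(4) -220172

2897 * -76 = -220172
4) -220172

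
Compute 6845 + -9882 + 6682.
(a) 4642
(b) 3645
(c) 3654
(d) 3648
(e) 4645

First: 6845 + -9882 = -3037
Then: -3037 + 6682 = 3645
b) 3645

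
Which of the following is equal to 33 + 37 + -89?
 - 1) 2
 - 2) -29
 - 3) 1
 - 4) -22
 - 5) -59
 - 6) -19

First: 33 + 37 = 70
Then: 70 + -89 = -19
6) -19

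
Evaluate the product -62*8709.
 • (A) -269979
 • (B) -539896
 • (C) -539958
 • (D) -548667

-62 * 8709 = -539958
C) -539958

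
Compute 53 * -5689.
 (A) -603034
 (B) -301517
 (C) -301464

53 * -5689 = -301517
B) -301517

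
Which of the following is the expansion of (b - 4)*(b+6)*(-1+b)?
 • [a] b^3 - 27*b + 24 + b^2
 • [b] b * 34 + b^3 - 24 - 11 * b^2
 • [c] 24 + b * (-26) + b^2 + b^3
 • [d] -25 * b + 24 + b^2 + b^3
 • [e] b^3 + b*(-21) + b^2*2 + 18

Expanding (b - 4)*(b+6)*(-1+b):
= 24 + b * (-26) + b^2 + b^3
c) 24 + b * (-26) + b^2 + b^3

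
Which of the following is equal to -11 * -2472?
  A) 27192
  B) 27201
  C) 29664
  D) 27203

-11 * -2472 = 27192
A) 27192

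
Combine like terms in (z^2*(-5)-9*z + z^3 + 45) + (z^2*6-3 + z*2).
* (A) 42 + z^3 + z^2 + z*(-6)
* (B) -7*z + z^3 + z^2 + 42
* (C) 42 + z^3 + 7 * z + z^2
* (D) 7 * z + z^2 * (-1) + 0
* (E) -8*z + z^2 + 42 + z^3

Adding the polynomials and combining like terms:
(z^2*(-5) - 9*z + z^3 + 45) + (z^2*6 - 3 + z*2)
= -7*z + z^3 + z^2 + 42
B) -7*z + z^3 + z^2 + 42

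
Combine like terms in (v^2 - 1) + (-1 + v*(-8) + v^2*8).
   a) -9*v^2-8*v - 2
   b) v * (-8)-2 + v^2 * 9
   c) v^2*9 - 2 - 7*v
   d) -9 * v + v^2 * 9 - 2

Adding the polynomials and combining like terms:
(v^2 - 1) + (-1 + v*(-8) + v^2*8)
= v * (-8)-2 + v^2 * 9
b) v * (-8)-2 + v^2 * 9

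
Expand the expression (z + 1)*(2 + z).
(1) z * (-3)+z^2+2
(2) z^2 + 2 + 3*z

Expanding (z + 1)*(2 + z):
= z^2 + 2 + 3*z
2) z^2 + 2 + 3*z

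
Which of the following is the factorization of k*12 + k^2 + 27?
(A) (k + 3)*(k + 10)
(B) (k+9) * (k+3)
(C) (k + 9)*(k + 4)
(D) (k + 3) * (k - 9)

We need to factor k*12 + k^2 + 27.
The factored form is (k+9) * (k+3).
B) (k+9) * (k+3)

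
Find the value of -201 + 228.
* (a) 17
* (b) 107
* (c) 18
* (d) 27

-201 + 228 = 27
d) 27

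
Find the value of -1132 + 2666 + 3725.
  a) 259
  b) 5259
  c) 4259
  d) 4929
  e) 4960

First: -1132 + 2666 = 1534
Then: 1534 + 3725 = 5259
b) 5259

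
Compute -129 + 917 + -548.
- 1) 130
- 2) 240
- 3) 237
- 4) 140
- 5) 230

First: -129 + 917 = 788
Then: 788 + -548 = 240
2) 240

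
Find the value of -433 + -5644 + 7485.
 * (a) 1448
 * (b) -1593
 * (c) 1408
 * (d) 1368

First: -433 + -5644 = -6077
Then: -6077 + 7485 = 1408
c) 1408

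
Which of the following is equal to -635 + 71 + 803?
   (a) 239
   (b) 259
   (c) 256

First: -635 + 71 = -564
Then: -564 + 803 = 239
a) 239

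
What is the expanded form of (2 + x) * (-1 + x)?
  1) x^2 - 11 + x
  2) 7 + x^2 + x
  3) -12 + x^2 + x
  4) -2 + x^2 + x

Expanding (2 + x) * (-1 + x):
= -2 + x^2 + x
4) -2 + x^2 + x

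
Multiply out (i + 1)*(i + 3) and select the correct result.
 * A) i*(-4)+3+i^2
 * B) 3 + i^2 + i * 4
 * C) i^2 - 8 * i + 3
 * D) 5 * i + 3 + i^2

Expanding (i + 1)*(i + 3):
= 3 + i^2 + i * 4
B) 3 + i^2 + i * 4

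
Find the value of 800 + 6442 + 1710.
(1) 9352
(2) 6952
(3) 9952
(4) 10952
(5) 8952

First: 800 + 6442 = 7242
Then: 7242 + 1710 = 8952
5) 8952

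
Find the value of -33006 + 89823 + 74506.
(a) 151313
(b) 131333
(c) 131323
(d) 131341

First: -33006 + 89823 = 56817
Then: 56817 + 74506 = 131323
c) 131323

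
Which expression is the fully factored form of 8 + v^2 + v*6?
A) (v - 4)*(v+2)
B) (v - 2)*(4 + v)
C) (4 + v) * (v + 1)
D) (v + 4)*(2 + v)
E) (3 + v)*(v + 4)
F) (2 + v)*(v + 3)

We need to factor 8 + v^2 + v*6.
The factored form is (v + 4)*(2 + v).
D) (v + 4)*(2 + v)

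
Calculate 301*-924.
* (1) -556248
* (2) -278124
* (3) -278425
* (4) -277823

301 * -924 = -278124
2) -278124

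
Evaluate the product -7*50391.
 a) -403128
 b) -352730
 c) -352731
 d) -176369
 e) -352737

-7 * 50391 = -352737
e) -352737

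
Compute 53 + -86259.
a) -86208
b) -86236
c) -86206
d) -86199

53 + -86259 = -86206
c) -86206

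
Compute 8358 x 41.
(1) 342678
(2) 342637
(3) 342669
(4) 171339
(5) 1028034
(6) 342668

8358 * 41 = 342678
1) 342678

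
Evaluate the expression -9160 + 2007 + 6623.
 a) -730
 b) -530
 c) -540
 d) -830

First: -9160 + 2007 = -7153
Then: -7153 + 6623 = -530
b) -530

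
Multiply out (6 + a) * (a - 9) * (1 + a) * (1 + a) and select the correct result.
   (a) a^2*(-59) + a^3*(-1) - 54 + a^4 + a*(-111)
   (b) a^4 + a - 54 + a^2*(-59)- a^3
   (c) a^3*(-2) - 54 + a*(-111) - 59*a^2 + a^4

Expanding (6 + a) * (a - 9) * (1 + a) * (1 + a):
= a^2*(-59) + a^3*(-1) - 54 + a^4 + a*(-111)
a) a^2*(-59) + a^3*(-1) - 54 + a^4 + a*(-111)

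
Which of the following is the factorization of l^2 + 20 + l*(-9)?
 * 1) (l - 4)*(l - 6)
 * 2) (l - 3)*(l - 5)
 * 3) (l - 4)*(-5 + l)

We need to factor l^2 + 20 + l*(-9).
The factored form is (l - 4)*(-5 + l).
3) (l - 4)*(-5 + l)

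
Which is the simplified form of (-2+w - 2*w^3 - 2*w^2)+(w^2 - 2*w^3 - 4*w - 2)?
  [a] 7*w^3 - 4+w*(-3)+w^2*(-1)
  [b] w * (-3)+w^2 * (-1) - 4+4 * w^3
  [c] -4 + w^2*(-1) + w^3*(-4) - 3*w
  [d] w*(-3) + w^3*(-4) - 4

Adding the polynomials and combining like terms:
(-2 + w - 2*w^3 - 2*w^2) + (w^2 - 2*w^3 - 4*w - 2)
= -4 + w^2*(-1) + w^3*(-4) - 3*w
c) -4 + w^2*(-1) + w^3*(-4) - 3*w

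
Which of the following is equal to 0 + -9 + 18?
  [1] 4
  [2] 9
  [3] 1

First: 0 + -9 = -9
Then: -9 + 18 = 9
2) 9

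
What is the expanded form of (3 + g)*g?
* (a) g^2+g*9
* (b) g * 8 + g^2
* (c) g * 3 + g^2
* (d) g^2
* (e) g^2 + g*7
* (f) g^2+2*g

Expanding (3 + g)*g:
= g * 3 + g^2
c) g * 3 + g^2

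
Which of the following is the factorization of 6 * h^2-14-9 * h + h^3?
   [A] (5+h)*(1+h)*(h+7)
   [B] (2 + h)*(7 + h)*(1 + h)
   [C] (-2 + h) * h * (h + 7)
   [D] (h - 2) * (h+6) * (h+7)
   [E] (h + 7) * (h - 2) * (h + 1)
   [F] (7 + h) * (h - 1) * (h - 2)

We need to factor 6 * h^2-14-9 * h + h^3.
The factored form is (h + 7) * (h - 2) * (h + 1).
E) (h + 7) * (h - 2) * (h + 1)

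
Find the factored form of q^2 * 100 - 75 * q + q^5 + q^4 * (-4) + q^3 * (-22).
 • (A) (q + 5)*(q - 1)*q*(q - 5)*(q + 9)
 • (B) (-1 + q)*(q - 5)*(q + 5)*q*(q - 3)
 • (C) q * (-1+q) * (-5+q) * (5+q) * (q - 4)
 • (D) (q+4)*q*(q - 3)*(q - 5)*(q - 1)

We need to factor q^2 * 100 - 75 * q + q^5 + q^4 * (-4) + q^3 * (-22).
The factored form is (-1 + q)*(q - 5)*(q + 5)*q*(q - 3).
B) (-1 + q)*(q - 5)*(q + 5)*q*(q - 3)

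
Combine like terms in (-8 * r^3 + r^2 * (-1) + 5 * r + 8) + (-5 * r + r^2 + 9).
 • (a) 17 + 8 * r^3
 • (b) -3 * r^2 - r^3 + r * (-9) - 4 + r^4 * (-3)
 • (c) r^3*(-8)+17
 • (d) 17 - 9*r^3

Adding the polynomials and combining like terms:
(-8*r^3 + r^2*(-1) + 5*r + 8) + (-5*r + r^2 + 9)
= r^3*(-8)+17
c) r^3*(-8)+17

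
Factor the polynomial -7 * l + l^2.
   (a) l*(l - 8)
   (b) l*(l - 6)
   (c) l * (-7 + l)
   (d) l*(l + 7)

We need to factor -7 * l + l^2.
The factored form is l * (-7 + l).
c) l * (-7 + l)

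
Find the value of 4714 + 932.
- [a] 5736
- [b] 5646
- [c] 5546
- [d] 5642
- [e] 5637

4714 + 932 = 5646
b) 5646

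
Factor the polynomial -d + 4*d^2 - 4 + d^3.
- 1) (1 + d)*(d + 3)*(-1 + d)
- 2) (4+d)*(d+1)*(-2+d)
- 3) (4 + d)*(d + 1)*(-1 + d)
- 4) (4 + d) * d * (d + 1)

We need to factor -d + 4*d^2 - 4 + d^3.
The factored form is (4 + d)*(d + 1)*(-1 + d).
3) (4 + d)*(d + 1)*(-1 + d)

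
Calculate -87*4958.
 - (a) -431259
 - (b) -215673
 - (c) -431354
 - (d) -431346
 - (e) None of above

-87 * 4958 = -431346
d) -431346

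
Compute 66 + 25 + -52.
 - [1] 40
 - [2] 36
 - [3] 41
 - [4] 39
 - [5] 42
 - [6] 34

First: 66 + 25 = 91
Then: 91 + -52 = 39
4) 39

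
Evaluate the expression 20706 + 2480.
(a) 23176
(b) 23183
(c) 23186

20706 + 2480 = 23186
c) 23186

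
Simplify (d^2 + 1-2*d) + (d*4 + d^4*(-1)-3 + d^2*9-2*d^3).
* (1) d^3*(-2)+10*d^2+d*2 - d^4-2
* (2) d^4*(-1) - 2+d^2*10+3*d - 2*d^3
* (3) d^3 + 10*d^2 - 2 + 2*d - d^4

Adding the polynomials and combining like terms:
(d^2 + 1 - 2*d) + (d*4 + d^4*(-1) - 3 + d^2*9 - 2*d^3)
= d^3*(-2)+10*d^2+d*2 - d^4-2
1) d^3*(-2)+10*d^2+d*2 - d^4-2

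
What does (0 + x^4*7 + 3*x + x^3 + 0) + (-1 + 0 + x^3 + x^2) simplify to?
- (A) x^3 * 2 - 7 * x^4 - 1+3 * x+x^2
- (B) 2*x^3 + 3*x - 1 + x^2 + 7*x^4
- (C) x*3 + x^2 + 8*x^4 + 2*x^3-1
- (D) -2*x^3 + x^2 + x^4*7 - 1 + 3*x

Adding the polynomials and combining like terms:
(0 + x^4*7 + 3*x + x^3 + 0) + (-1 + 0 + x^3 + x^2)
= 2*x^3 + 3*x - 1 + x^2 + 7*x^4
B) 2*x^3 + 3*x - 1 + x^2 + 7*x^4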